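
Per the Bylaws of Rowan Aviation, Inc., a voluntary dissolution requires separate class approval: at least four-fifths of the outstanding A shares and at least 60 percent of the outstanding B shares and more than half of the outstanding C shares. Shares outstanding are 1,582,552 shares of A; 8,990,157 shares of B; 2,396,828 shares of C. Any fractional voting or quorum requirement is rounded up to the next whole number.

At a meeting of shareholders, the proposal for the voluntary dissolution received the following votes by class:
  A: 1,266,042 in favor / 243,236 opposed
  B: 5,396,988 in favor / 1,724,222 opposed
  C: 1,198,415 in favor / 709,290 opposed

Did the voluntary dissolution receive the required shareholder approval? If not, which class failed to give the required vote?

Approved — every class gave the required vote.

A: 4/5 of 1582552 = 1266041.60, rounded up to 1266042; 1,266,042 required, 1,266,042 in favor — approved.
B: 3/5 of 8990157 = 5394094.20, rounded up to 5394095; 5,394,095 required, 5,396,988 in favor — approved.
C: a majority of 2396828 is 1198415; 1,198,415 required, 1,198,415 in favor — approved.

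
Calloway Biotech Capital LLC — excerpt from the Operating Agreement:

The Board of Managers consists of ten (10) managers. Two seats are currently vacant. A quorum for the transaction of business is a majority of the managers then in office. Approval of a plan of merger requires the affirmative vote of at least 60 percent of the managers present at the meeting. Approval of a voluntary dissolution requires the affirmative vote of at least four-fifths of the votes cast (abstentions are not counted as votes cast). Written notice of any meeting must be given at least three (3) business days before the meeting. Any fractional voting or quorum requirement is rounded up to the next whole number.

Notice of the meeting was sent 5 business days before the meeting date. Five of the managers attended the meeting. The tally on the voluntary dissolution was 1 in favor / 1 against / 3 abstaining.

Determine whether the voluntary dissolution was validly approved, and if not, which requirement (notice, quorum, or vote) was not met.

Invalid — vote requirement not satisfied.

Notice: 5 business days given; 3 required (5 ≥ 3). Satisfied.
Quorum: 5 present; quorum is 5. Satisfied.
Vote: the voluntary dissolution requires four-fifths of the votes cast (5 present − 3 abstaining = 2). 4/5 of 2 = 1.60, rounded up to 2, so 2 affirmative votes are needed; 1 voted in favor. Not satisfied.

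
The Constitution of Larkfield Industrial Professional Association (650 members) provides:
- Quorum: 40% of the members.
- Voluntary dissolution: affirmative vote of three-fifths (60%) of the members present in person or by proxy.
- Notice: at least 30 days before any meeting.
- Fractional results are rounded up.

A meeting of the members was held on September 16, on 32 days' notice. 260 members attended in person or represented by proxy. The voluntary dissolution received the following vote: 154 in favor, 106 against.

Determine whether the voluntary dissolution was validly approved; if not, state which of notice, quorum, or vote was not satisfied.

Invalid — vote requirement not satisfied.

Notice: 32 days given; 30 required. Satisfied.
Quorum: 40% of 650 = 260; 260 present. Satisfied.
Vote: requires three-fifths of those present (260); 3/5 of 260 = 156, so 156 needed; 154 in favor. Not satisfied.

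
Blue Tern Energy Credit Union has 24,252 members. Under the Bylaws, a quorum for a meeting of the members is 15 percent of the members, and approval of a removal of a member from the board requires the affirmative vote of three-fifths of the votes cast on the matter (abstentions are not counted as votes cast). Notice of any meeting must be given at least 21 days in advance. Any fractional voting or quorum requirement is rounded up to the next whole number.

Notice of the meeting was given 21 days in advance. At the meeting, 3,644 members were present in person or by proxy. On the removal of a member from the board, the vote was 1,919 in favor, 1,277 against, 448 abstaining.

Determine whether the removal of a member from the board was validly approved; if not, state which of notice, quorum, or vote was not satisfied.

Valid — all requirements satisfied.

Notice: 21 days given; 21 required. Satisfied.
Quorum: 15% of 24,252 = 3,637.80, rounded up to 3,638; 3,644 present. Satisfied.
Vote: requires three-fifths of the votes cast (3,644 − 448 abstaining = 3,196); 3/5 of 3196 = 1917.60, rounded up to 1918, so 1,918 needed; 1,919 in favor. Satisfied.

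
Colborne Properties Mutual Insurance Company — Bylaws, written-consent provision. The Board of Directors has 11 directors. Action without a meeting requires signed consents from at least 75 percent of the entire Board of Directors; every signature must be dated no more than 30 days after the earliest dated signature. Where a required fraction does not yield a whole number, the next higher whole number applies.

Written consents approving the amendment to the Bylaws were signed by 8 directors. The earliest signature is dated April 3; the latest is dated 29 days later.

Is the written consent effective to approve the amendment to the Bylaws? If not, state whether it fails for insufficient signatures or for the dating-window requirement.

Signatures required: at least 75 percent of 11 — 3/4 of 11 = 8.25, rounded up to 9, so 9 needed; 8 signed. Insufficient.
Dating window: the latest signature is 29 days after the earliest; the limit is 30 days. Within the window.

Not effective — insufficient signatures.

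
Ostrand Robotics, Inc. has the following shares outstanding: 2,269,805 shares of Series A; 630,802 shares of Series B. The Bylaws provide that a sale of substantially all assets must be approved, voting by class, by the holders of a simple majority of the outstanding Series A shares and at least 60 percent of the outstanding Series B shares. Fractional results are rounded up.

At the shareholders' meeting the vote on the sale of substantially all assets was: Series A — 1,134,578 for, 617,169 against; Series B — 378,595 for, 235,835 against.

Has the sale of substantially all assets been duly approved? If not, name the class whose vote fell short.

Not approved — the Series A shares did not give the required vote.

Series A: a majority of 2269805 is 1134903; 1,134,903 required, 1,134,578 in favor — not approved.
Series B: 3/5 of 630802 = 378481.20, rounded up to 378482; 378,482 required, 378,595 in favor — approved.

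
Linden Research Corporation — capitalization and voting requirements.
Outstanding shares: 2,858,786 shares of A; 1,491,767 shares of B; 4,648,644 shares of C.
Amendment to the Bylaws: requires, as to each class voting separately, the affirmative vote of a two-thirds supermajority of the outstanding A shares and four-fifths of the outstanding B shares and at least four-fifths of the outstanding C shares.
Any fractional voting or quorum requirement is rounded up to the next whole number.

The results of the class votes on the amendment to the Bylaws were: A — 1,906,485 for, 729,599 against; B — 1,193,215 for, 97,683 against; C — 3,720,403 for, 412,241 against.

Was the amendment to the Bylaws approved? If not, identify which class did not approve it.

A: 2/3 of 2858786 = 1905857.33, rounded up to 1905858; 1,905,858 required, 1,906,485 in favor — approved.
B: 4/5 of 1491767 = 1193413.60, rounded up to 1193414; 1,193,414 required, 1,193,215 in favor — not approved.
C: 4/5 of 4648644 = 3718915.20, rounded up to 3718916; 3,718,916 required, 3,720,403 in favor — approved.

Not approved — the B shares did not give the required vote.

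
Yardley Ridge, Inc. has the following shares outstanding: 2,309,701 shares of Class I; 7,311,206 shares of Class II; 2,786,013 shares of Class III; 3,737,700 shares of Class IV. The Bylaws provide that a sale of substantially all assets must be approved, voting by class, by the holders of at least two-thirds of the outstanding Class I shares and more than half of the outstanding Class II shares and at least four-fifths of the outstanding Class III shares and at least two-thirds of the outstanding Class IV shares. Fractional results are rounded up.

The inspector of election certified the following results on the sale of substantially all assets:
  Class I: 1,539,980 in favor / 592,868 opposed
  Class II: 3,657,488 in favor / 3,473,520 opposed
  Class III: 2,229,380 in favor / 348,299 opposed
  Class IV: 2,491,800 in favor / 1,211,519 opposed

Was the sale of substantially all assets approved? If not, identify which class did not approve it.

Class I: 2/3 of 2309701 = 1539800.67, rounded up to 1539801; 1,539,801 required, 1,539,980 in favor — approved.
Class II: a majority of 7311206 is 3655604; 3,655,604 required, 3,657,488 in favor — approved.
Class III: 4/5 of 2786013 = 2228810.40, rounded up to 2228811; 2,228,811 required, 2,229,380 in favor — approved.
Class IV: 2/3 of 3737700 = 2491800; 2,491,800 required, 2,491,800 in favor — approved.

Approved — every class gave the required vote.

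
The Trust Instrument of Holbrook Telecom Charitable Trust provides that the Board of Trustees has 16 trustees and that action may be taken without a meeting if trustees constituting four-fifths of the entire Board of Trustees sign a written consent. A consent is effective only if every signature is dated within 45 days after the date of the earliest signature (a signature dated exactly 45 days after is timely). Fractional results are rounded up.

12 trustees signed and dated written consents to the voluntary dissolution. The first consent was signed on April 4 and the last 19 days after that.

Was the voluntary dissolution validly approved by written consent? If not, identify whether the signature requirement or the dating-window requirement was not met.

Not effective — insufficient signatures.

Signatures required: four-fifths of 16 — 4/5 of 16 = 12.80, rounded up to 13, so 13 needed; 12 signed. Insufficient.
Dating window: the latest signature is 19 days after the earliest; the limit is 45 days. Within the window.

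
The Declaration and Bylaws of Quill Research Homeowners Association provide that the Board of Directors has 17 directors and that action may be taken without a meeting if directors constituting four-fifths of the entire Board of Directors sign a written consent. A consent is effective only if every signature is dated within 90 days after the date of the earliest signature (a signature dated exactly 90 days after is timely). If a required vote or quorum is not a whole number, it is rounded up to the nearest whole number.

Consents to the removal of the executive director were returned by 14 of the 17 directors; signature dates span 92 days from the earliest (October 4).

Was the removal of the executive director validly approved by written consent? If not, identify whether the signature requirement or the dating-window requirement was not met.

Not effective — dating-window requirement not satisfied.

Signatures required: four-fifths of 17 — 4/5 of 17 = 13.60, rounded up to 14, so 14 needed; 14 signed. Sufficient.
Dating window: the latest signature is 92 days after the earliest; the limit is 90 days. Outside the window.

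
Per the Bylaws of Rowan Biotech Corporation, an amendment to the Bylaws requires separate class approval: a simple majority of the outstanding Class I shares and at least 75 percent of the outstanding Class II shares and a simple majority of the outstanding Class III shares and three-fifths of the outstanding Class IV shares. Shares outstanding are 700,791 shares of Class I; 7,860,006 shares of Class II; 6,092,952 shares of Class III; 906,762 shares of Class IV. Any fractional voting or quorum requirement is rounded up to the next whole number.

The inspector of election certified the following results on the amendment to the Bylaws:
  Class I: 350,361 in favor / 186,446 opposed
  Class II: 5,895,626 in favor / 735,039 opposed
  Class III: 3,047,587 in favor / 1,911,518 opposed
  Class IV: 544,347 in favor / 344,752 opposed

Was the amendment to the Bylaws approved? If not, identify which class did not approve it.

Class I: a majority of 700791 is 350396; 350,396 required, 350,361 in favor — not approved.
Class II: 3/4 of 7860006 = 5895004.50, rounded up to 5895005; 5,895,005 required, 5,895,626 in favor — approved.
Class III: a majority of 6092952 is 3046477; 3,046,477 required, 3,047,587 in favor — approved.
Class IV: 3/5 of 906762 = 544057.20, rounded up to 544058; 544,058 required, 544,347 in favor — approved.

Not approved — the Class I shares did not give the required vote.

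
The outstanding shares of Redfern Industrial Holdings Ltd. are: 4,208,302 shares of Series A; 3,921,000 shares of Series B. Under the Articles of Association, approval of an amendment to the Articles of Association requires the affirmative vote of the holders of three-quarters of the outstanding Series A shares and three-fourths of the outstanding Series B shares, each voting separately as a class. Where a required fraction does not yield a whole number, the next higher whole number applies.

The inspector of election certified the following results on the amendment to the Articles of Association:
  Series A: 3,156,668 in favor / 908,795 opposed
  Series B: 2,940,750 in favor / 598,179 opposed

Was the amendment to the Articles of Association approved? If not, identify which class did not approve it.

Series A: 3/4 of 4208302 = 3156226.50, rounded up to 3156227; 3,156,227 required, 3,156,668 in favor — approved.
Series B: 3/4 of 3921000 = 2940750; 2,940,750 required, 2,940,750 in favor — approved.

Approved — every class gave the required vote.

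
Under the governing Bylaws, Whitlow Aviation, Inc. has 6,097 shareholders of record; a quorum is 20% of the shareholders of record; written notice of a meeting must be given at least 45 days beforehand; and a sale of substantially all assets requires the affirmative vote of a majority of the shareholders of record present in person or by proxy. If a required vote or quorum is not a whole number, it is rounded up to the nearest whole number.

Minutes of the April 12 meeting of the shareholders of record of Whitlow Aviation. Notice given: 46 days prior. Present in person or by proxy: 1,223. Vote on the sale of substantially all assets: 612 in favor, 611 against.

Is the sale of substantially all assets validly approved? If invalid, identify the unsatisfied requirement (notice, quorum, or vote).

Valid — all requirements satisfied.

Notice: 46 days given; 45 required. Satisfied.
Quorum: 20% of 6,097 = 1,219.40, rounded up to 1,220; 1,223 present. Satisfied.
Vote: requires a majority of those present (1,223); a majority of 1223 is 612, so 612 needed; 612 in favor. Satisfied.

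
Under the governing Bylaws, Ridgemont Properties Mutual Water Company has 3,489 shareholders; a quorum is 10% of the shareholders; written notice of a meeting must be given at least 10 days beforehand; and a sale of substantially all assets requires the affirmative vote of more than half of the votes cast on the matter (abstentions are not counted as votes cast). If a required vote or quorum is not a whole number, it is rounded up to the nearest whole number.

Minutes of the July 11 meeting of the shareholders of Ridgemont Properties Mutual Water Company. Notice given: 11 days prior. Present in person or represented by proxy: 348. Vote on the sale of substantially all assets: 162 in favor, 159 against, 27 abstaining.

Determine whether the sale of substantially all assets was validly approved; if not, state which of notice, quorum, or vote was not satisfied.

Invalid — quorum requirement not satisfied.

Notice: 11 days given; 10 required. Satisfied.
Quorum: 10% of 3,489 = 348.90, rounded up to 349; 348 present. Not satisfied.
Vote: requires a majority of the votes cast (348 − 27 abstaining = 321); a majority of 321 is 161, so 161 needed; 162 in favor. Satisfied.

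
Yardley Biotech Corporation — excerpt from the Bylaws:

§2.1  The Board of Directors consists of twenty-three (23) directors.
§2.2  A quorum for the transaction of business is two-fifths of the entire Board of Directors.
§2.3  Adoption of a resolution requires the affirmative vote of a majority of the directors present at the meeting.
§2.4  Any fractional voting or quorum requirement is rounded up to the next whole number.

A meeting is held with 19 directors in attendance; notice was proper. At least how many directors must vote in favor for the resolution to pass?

The resolution requires a majority of the directors present (19).
A majority of 19 is 10.

10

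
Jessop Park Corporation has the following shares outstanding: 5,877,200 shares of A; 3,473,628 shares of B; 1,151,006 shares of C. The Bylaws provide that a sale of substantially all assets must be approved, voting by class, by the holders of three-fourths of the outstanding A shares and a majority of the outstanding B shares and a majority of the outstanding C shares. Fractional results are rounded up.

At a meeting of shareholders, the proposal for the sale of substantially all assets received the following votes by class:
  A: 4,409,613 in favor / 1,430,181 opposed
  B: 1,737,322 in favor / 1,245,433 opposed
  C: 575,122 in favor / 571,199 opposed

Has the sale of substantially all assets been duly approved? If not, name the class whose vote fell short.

A: 3/4 of 5877200 = 4407900; 4,407,900 required, 4,409,613 in favor — approved.
B: a majority of 3473628 is 1736815; 1,736,815 required, 1,737,322 in favor — approved.
C: a majority of 1151006 is 575504; 575,504 required, 575,122 in favor — not approved.

Not approved — the C shares did not give the required vote.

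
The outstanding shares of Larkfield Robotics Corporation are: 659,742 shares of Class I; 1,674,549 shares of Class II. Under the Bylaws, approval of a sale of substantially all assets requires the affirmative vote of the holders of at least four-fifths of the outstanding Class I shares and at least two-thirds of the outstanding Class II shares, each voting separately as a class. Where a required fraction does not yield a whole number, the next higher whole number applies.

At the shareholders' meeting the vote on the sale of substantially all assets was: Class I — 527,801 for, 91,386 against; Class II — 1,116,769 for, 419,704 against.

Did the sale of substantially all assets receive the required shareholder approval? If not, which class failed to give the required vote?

Approved — every class gave the required vote.

Class I: 4/5 of 659742 = 527793.60, rounded up to 527794; 527,794 required, 527,801 in favor — approved.
Class II: 2/3 of 1674549 = 1116366; 1,116,366 required, 1,116,769 in favor — approved.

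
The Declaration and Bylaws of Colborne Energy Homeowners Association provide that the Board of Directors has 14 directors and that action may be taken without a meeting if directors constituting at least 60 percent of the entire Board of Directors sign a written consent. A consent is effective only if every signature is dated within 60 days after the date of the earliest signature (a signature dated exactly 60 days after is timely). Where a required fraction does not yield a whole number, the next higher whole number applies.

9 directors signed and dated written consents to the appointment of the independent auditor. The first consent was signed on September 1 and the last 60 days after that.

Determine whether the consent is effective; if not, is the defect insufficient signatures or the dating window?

Effective — both the signature and dating-window requirements are satisfied.

Signatures required: at least 60 percent of 14 — 3/5 of 14 = 8.40, rounded up to 9, so 9 needed; 9 signed. Sufficient.
Dating window: the latest signature is 60 days after the earliest; the limit is 60 days. Within the window.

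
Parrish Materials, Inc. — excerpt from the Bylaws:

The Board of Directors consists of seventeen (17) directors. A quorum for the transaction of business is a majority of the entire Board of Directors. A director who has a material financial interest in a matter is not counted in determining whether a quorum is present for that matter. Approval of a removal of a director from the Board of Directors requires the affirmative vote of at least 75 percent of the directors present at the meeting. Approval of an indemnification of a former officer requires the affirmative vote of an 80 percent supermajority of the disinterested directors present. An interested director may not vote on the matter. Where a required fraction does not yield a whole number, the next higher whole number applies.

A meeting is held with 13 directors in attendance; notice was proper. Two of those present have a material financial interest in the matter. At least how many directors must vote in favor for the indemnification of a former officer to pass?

The indemnification of a former officer requires four-fifths of the disinterested directors present (13 − 2 = 11).
4/5 of 11 = 8.80, rounded up to 9.

9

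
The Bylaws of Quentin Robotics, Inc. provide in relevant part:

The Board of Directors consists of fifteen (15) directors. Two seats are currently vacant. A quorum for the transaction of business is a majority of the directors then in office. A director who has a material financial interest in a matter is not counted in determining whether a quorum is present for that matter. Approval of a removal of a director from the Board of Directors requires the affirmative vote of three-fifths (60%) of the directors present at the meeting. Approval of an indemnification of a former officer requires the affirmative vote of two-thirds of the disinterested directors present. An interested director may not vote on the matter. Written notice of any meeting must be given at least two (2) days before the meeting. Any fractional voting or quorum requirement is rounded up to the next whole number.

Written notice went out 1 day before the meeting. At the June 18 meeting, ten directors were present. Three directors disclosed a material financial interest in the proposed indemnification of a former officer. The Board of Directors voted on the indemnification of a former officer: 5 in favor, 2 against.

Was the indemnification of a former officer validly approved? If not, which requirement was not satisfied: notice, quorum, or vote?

Invalid — notice requirement not satisfied.

Notice: 1 day given; 2 required (1 < 2). Not satisfied.
Quorum: 10 present, but the 3 interested directors do not count, leaving 7. Quorum is 7. Satisfied.
Vote: the indemnification of a former officer requires two-thirds of the disinterested directors present (10 − 3 = 7). 2/3 of 7 = 4.67, rounded up to 5, so 5 affirmative votes are needed; 5 voted in favor. Satisfied.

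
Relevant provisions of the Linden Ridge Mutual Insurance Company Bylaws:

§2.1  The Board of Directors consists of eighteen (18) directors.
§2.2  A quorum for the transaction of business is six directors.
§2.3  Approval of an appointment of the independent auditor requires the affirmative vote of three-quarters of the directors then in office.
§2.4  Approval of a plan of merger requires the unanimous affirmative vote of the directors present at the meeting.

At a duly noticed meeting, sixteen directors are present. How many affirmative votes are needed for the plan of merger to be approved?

The plan of merger requires the unanimous vote of the directors present (16).
Unanimous means all 16.

16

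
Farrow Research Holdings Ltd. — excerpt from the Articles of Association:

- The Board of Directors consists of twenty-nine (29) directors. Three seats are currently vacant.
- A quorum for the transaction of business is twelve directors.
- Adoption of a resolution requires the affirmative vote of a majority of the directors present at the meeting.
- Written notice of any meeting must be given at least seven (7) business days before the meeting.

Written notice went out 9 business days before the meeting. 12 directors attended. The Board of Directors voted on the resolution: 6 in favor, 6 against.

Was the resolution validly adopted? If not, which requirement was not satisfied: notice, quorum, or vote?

Notice: 9 business days given; 7 required (9 ≥ 7). Satisfied.
Quorum: 12 present; quorum is 12. Satisfied.
Vote: the resolution requires a majority of the directors present (12). A majority of 12 is 7, so 7 affirmative votes are needed; 6 voted in favor. Not satisfied.

Invalid — vote requirement not satisfied.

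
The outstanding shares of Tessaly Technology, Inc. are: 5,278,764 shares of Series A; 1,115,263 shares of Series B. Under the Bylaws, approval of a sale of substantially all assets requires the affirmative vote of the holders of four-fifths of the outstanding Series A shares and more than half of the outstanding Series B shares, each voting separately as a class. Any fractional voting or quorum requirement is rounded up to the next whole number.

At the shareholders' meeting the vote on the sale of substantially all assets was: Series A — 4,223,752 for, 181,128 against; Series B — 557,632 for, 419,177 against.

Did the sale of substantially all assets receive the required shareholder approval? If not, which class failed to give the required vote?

Approved — every class gave the required vote.

Series A: 4/5 of 5278764 = 4223011.20, rounded up to 4223012; 4,223,012 required, 4,223,752 in favor — approved.
Series B: a majority of 1115263 is 557632; 557,632 required, 557,632 in favor — approved.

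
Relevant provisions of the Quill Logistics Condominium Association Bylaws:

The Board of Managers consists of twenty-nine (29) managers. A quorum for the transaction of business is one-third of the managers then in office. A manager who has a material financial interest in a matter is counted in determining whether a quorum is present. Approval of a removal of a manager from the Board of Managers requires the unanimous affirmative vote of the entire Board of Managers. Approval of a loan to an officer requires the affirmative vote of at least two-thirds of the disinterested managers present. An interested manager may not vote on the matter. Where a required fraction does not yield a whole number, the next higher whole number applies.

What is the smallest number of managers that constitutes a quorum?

1/3 of 29 = 9.67, rounded up to 10.

10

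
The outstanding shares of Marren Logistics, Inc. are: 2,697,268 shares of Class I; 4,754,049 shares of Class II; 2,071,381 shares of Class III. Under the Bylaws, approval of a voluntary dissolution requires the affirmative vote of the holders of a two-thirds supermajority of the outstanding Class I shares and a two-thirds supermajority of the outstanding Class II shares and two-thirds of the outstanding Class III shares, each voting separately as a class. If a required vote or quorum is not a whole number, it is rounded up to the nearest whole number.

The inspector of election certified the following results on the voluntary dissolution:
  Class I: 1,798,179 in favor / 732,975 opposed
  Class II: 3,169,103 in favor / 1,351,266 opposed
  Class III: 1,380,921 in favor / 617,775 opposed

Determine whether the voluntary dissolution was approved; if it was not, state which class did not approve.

Not approved — the Class II shares did not give the required vote.

Class I: 2/3 of 2697268 = 1798178.67, rounded up to 1798179; 1,798,179 required, 1,798,179 in favor — approved.
Class II: 2/3 of 4754049 = 3169366; 3,169,366 required, 3,169,103 in favor — not approved.
Class III: 2/3 of 2071381 = 1380920.67, rounded up to 1380921; 1,380,921 required, 1,380,921 in favor — approved.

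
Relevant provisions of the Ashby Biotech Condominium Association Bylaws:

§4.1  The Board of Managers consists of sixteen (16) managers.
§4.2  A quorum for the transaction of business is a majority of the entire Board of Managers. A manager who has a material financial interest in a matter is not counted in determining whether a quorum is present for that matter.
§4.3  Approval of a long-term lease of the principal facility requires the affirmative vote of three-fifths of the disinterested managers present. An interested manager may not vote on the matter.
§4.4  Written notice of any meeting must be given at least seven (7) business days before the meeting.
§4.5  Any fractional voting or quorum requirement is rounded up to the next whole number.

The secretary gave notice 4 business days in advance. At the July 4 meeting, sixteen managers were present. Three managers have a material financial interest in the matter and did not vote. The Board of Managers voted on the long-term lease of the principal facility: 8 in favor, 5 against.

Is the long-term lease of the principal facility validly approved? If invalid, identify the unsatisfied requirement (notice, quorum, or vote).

Invalid — notice requirement not satisfied.

Notice: 4 business days given; 7 required (4 < 7). Not satisfied.
Quorum: 16 present, but the 3 interested managers do not count, leaving 13. Quorum is 9. Satisfied.
Vote: the long-term lease of the principal facility requires three-fifths of the disinterested managers present (16 − 3 = 13). 3/5 of 13 = 7.80, rounded up to 8, so 8 affirmative votes are needed; 8 voted in favor. Satisfied.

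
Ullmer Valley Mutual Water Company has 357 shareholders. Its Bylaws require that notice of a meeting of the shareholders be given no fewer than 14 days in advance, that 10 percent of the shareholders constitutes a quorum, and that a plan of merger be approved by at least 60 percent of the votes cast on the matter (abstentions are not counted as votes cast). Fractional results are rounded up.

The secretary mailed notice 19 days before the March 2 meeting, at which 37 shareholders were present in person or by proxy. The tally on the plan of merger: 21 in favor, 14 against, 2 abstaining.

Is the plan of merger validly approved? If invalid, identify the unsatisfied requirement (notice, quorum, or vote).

Notice: 19 days given; 14 required. Satisfied.
Quorum: 10% of 357 = 35.70, rounded up to 36; 37 present. Satisfied.
Vote: requires three-fifths of the votes cast (37 − 2 abstaining = 35); 3/5 of 35 = 21, so 21 needed; 21 in favor. Satisfied.

Valid — all requirements satisfied.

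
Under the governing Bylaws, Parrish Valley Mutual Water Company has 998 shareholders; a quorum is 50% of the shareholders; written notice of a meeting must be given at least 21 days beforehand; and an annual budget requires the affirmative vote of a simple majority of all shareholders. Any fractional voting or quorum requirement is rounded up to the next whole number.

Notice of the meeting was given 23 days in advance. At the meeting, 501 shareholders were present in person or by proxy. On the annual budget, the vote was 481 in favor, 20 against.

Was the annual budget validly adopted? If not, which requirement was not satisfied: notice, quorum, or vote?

Invalid — vote requirement not satisfied.

Notice: 23 days given; 21 required. Satisfied.
Quorum: 50% of 998 = 499; 501 present. Satisfied.
Vote: requires a majority of all shareholders (998); a majority of 998 is 500, so 500 needed; 481 in favor. Not satisfied.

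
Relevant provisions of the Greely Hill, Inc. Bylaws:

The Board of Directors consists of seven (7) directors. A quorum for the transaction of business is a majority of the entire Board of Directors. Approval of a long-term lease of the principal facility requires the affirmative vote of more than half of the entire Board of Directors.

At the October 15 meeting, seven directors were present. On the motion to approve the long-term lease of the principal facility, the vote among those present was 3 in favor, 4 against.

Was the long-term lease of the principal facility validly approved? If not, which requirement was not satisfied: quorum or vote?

Invalid — vote requirement not satisfied.

Quorum: 7 present; quorum is 4. Satisfied.
Vote: the long-term lease of the principal facility requires a majority of the entire Board of Directors (7). A majority of 7 is 4, so 4 affirmative votes are needed; 3 voted in favor. Not satisfied.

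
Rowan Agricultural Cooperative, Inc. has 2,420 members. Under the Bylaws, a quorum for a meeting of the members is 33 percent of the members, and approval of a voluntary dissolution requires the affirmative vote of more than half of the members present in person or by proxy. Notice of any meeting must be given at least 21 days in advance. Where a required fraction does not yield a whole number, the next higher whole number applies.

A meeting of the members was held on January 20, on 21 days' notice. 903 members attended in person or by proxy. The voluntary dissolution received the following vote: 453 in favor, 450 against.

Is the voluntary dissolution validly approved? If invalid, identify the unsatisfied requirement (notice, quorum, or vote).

Notice: 21 days given; 21 required. Satisfied.
Quorum: 33% of 2,420 = 798.60, rounded up to 799; 903 present. Satisfied.
Vote: requires a majority of those present (903); a majority of 903 is 452, so 452 needed; 453 in favor. Satisfied.

Valid — all requirements satisfied.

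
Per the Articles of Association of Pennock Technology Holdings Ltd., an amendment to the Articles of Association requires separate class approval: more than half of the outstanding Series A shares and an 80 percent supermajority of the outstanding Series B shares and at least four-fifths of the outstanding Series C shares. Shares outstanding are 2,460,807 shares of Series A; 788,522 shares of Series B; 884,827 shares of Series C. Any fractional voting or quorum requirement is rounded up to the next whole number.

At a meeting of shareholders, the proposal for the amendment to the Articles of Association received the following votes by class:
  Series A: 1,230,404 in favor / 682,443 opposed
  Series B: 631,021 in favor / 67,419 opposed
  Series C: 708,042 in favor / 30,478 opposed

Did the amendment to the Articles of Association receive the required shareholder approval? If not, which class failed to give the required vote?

Approved — every class gave the required vote.

Series A: a majority of 2460807 is 1230404; 1,230,404 required, 1,230,404 in favor — approved.
Series B: 4/5 of 788522 = 630817.60, rounded up to 630818; 630,818 required, 631,021 in favor — approved.
Series C: 4/5 of 884827 = 707861.60, rounded up to 707862; 707,862 required, 708,042 in favor — approved.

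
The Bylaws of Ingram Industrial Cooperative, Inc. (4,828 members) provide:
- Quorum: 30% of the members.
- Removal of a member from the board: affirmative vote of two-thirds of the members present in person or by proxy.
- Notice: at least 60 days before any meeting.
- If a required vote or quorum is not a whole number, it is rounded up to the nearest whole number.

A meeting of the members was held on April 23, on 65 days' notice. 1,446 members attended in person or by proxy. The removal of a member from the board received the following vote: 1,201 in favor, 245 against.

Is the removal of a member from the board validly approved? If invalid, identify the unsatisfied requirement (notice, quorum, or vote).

Invalid — quorum requirement not satisfied.

Notice: 65 days given; 60 required. Satisfied.
Quorum: 30% of 4,828 = 1,448.40, rounded up to 1,449; 1,446 present. Not satisfied.
Vote: requires two-thirds of those present (1,446); 2/3 of 1446 = 964, so 964 needed; 1,201 in favor. Satisfied.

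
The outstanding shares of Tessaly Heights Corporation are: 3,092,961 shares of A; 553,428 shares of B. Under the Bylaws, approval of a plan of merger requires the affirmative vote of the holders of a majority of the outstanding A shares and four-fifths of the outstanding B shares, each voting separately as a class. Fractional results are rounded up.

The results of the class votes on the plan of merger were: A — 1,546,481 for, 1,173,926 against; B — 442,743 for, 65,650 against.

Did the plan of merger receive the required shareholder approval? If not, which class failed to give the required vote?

A: a majority of 3092961 is 1546481; 1,546,481 required, 1,546,481 in favor — approved.
B: 4/5 of 553428 = 442742.40, rounded up to 442743; 442,743 required, 442,743 in favor — approved.

Approved — every class gave the required vote.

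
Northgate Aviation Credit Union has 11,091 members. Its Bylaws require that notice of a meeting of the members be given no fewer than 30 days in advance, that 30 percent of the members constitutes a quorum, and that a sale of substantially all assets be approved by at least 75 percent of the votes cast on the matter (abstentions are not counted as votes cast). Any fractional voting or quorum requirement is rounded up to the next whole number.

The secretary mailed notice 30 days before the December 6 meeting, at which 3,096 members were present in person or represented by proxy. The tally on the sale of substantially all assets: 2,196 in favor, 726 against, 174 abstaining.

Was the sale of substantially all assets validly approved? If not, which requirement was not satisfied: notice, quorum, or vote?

Notice: 30 days given; 30 required. Satisfied.
Quorum: 30% of 11,091 = 3,327.30, rounded up to 3,328; 3,096 present. Not satisfied.
Vote: requires three-fourths of the votes cast (3,096 − 174 abstaining = 2,922); 3/4 of 2922 = 2191.50, rounded up to 2192, so 2,192 needed; 2,196 in favor. Satisfied.

Invalid — quorum requirement not satisfied.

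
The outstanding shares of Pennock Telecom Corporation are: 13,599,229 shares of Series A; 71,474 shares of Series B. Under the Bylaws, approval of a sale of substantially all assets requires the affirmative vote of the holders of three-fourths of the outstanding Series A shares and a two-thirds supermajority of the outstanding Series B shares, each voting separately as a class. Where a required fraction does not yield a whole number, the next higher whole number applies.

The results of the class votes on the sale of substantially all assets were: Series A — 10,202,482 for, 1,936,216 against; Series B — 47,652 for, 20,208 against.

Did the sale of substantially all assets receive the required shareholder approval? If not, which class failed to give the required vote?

Series A: 3/4 of 13599229 = 10199421.75, rounded up to 10199422; 10,199,422 required, 10,202,482 in favor — approved.
Series B: 2/3 of 71474 = 47649.33, rounded up to 47650; 47,650 required, 47,652 in favor — approved.

Approved — every class gave the required vote.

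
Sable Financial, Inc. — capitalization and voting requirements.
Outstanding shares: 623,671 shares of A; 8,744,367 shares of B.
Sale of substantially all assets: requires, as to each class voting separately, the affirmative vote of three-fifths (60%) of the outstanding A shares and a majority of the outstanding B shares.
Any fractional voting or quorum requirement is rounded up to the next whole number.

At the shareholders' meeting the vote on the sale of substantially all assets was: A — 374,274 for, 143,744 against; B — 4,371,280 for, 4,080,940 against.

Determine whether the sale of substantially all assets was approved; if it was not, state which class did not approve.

A: 3/5 of 623671 = 374202.60, rounded up to 374203; 374,203 required, 374,274 in favor — approved.
B: a majority of 8744367 is 4372184; 4,372,184 required, 4,371,280 in favor — not approved.

Not approved — the B shares did not give the required vote.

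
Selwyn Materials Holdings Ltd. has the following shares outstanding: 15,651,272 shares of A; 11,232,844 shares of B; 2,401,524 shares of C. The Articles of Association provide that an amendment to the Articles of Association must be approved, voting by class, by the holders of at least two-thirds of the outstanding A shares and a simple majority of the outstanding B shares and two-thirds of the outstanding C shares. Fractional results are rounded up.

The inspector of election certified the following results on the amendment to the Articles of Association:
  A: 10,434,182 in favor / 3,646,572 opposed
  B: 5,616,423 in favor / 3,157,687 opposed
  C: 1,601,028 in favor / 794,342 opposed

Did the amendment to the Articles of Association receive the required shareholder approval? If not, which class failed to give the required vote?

Approved — every class gave the required vote.

A: 2/3 of 15651272 = 10434181.33, rounded up to 10434182; 10,434,182 required, 10,434,182 in favor — approved.
B: a majority of 11232844 is 5616423; 5,616,423 required, 5,616,423 in favor — approved.
C: 2/3 of 2401524 = 1601016; 1,601,016 required, 1,601,028 in favor — approved.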